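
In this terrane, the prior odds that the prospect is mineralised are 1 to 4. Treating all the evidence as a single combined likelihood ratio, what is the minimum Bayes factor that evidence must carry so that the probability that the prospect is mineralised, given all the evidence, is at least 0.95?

Prior odds = 0.25.
Target odds = 0.95/0.05 = 19.
Required Bayes factor = 19 ÷ 0.25 = 76.

76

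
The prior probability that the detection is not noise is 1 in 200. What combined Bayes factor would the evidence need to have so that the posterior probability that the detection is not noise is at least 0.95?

Prior odds = 0.005/0.995 = 1/199.
Target odds = 0.95/0.05 = 19.
Required Bayes factor = 19 ÷ (1/199) = 3781.

3781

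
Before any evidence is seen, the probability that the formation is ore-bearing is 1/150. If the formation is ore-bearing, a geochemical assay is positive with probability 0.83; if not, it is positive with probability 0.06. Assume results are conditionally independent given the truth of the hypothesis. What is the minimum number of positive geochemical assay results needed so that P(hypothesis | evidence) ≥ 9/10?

Prior odds = (1/150)/(149/150) = 1/149.
Likelihood ratio of a positive = 0.83/0.06 = 83/6.
Target posterior odds = 0.9/0.1 = 9.
Require (83/6)ⁿ ≥ 9 ÷ (1/149) = 1341.
(83/6)² = 6889/36 falls short of 1341 but (83/6)³ = 571787/216 reaches it, so n = 3.

3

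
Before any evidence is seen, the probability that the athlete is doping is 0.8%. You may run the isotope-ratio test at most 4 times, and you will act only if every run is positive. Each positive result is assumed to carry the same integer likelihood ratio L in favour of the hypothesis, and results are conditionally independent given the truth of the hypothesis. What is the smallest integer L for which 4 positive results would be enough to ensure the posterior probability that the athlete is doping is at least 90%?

6

Prior odds = 0.008/0.992 = 1/124.
Target odds = 0.9/0.1 = 9.
Need L⁴ ≥ 9 ÷ (1/124) = 1116.
5⁴ = 625 < 1116 ≤ 1296 = 6⁴, so L = 6.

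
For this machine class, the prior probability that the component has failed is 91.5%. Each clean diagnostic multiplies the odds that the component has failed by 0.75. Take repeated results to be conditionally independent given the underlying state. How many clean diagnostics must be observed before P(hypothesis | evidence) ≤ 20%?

14

Prior odds = 0.915/0.085 = 183/17.
Likelihood ratio per clean diagnostic = 0.75.
Target odds: 0.2 ÷ 0.8 = 0.25.
Need (183/17) × 0.75ⁿ ≤ 0.25, i.e. 0.75ⁿ ≤ 17/732.
0.75¹³ = 1594323/67108864 is still above 17/732 but 0.75¹⁴ = 4782969/268435456 is at or below it, so n = 14.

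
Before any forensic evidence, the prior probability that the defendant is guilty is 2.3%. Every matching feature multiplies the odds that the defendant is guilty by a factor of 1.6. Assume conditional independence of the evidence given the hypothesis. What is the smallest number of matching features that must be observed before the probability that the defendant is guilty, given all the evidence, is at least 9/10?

13

Prior odds = 0.023/0.977 = 23/977.
Likelihood ratio per matching feature = 1.6.
Target odds: 0.9 ÷ 0.1 = 9.
Need (23/977) × 1.6ⁿ ≥ 9, i.e. 1.6ⁿ ≥ 8793/23.
1.6¹² ≈281.475 falls short of 8793/23 but 1.6¹³ ≈450.36 reaches it, so n = 13.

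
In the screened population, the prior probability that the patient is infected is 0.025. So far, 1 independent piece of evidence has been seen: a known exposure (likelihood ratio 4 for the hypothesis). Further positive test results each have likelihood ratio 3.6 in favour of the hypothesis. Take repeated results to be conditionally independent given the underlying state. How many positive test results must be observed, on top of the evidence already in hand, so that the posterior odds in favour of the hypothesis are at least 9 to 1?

Prior odds = 0.025/0.975 = 1/39.
Bayes factor of the evidence already in hand = 4.
Odds after that evidence = (1/39) × 4 = 4/39.
Target odds = 9.
Need 3.6ⁿ ≥ 9 ÷ (4/39) = 87.75.
3.6³ = 46.656 falls short of 87.75 but 3.6⁴ = 167.9616 reaches it, so n = 4.

4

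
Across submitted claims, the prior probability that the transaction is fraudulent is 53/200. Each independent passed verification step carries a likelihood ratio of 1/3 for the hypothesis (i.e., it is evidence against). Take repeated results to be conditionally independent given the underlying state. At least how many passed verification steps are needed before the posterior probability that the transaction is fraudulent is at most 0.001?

6

Prior odds = 0.265/0.735 = 53/147.
Likelihood ratio per passed verification step = 1/3.
Target odds: 0.001 ÷ 0.999 = 1/999.
Require (1/3)ⁿ ≤ 1/999 ÷ (53/147) = 49/17649.
(1/3)⁵ = 1/243 is still above 49/17649 but (1/3)⁶ = 1/729 is at or below it, so n = 6.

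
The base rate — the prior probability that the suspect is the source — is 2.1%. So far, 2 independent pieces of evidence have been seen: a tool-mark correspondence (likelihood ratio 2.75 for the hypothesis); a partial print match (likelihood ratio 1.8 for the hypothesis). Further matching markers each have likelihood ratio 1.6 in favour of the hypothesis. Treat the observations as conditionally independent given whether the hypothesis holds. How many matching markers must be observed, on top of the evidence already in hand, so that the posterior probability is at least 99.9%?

20

Prior odds = 0.021/0.979 = 21/979.
Combined Bayes factor of the evidence already in hand = 2.75 × 1.8 = 4.95.
Odds after that evidence = (21/979) × 4.95 = 189/1780.
Target odds = 0.999/0.001 = 999.
Need 1.6ⁿ ≥ 999 ÷ (189/1780) = 65860/7.
1.6¹⁹ ≈7555.79 falls short of 65860/7 but 1.6²⁰ ≈12089.3 reaches it, so n = 20.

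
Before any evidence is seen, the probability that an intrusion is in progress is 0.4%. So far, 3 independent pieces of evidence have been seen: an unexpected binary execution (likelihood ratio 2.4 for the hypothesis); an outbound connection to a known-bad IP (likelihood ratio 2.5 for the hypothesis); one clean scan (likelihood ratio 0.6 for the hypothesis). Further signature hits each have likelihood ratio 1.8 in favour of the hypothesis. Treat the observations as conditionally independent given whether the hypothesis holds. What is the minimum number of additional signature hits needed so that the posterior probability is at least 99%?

16

Prior odds = 0.004/0.996 = 1/249.
Combined Bayes factor of the evidence already in hand = 2.4 × 2.5 × 0.6 = 3.6.
Odds after that evidence = (1/249) × 3.6 = 6/415.
Target odds = 0.99/0.01 = 99.
Need 1.8ⁿ ≥ 99 ÷ (6/415) = 6847.5.
1.8¹⁵ ≈6746.64 falls short of 6847.5 but 1.8¹⁶ ≈12144 reaches it, so n = 16.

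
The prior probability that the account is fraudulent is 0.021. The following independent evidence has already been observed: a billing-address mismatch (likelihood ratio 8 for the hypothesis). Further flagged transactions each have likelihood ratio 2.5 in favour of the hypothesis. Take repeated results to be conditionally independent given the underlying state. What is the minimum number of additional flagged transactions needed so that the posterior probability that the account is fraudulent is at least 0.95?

Prior odds = 0.021/0.979 = 21/979.
Bayes factor of the evidence already in hand = 8.
Odds after that evidence = (21/979) × 8 = 168/979.
Target odds = 0.95/0.05 = 19.
Need 2.5ⁿ ≥ 19 ÷ (168/979) = 18601/168.
2.5⁵ = 97.65625 falls short of 18601/168 but 2.5⁶ = 244.140625 reaches it, so n = 6.

6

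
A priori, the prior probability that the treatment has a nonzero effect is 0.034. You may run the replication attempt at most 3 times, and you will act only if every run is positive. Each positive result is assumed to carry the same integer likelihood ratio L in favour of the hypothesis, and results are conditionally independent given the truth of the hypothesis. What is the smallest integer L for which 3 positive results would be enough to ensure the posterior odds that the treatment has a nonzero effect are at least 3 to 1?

Prior odds = 0.034/0.966 = 17/483.
Target odds = 3.
Need L³ ≥ 3 ÷ (17/483) = 1449/17.
4³ = 64 < 1449/17 ≤ 125 = 5³, so L = 5.

5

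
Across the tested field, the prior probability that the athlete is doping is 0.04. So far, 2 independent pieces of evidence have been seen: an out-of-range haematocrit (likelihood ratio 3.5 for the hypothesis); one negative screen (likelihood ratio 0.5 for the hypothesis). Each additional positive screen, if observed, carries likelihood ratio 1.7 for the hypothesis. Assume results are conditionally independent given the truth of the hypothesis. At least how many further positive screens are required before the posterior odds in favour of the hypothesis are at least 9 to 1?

Prior odds = 0.04/0.96 = 1/24.
Combined Bayes factor of the evidence already in hand = 3.5 × 0.5 = 1.75.
Odds after that evidence = (1/24) × 1.75 = 7/96.
Target odds = 9.
Need 1.7ⁿ ≥ 9 ÷ (7/96) = 864/7.
1.7⁹ ≈118.588 falls short of 864/7 but 1.7¹⁰ ≈201.599 reaches it, so n = 10.

10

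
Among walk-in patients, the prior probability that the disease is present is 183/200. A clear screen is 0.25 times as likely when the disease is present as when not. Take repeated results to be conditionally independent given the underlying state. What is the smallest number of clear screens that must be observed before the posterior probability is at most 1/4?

3

Prior odds = 0.915/0.085 = 183/17.
Likelihood ratio per clear screen = 0.25.
Target posterior odds = 0.25/0.75 = 1/3.
Need (183/17) × 0.25ⁿ ≤ 1/3, i.e. 0.25ⁿ ≤ 17/549.
0.25² = 0.0625 is still above 17/549 but 0.25³ = 0.015625 is at or below it, so n = 3.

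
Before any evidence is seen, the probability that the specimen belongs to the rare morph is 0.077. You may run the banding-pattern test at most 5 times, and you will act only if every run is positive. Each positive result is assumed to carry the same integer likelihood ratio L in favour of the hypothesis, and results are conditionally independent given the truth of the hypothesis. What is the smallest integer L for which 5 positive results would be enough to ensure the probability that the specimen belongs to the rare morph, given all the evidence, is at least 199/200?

Prior odds = 0.077/0.923 = 77/923.
Target odds = 0.995/0.005 = 199.
Need L⁵ ≥ 199 ÷ (77/923) = 183677/77.
4⁵ = 1024 < 183677/77 ≤ 3125 = 5⁵, so L = 5.

5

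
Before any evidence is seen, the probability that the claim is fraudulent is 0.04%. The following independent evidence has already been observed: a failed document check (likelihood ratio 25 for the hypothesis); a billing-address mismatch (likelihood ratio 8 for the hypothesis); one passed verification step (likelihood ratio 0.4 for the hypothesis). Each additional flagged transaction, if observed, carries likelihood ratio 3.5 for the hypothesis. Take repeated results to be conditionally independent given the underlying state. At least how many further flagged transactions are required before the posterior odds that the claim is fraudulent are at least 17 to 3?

Prior odds = 0.0004/0.9996 = 1/2499.
Combined Bayes factor of the evidence already in hand = 25 × 8 × 0.4 = 80.
Odds after that evidence = (1/2499) × 80 = 80/2499.
Target odds = 17/3.
Need 3.5ⁿ ≥ 17/3 ÷ (80/2499) = 177.0125.
3.5⁴ = 150.0625 falls short of 177.0125 but 3.5⁵ = 525.21875 reaches it, so n = 5.

5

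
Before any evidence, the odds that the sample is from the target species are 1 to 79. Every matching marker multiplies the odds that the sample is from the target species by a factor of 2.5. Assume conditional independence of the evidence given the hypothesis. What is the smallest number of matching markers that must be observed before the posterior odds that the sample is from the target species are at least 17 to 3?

7

Prior odds = 1/79.
Likelihood ratio per matching marker = 2.5.
Target odds = 17/3.
Need (1/79) × 2.5ⁿ ≥ 17/3, i.e. 2.5ⁿ ≥ 1343/3.
2.5⁶ = 244.140625 falls short of 1343/3 but 2.5⁷ = 610.3515625 reaches it, so n = 7.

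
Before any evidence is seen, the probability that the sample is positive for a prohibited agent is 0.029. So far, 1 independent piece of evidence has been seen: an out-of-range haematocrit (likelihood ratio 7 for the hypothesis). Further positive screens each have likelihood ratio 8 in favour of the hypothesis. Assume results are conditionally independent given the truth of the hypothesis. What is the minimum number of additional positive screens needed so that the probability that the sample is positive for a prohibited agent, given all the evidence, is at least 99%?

Prior odds = 0.029/0.971 = 29/971.
Bayes factor of the evidence already in hand = 7.
Odds after that evidence = (29/971) × 7 = 203/971.
Target odds = 0.99/0.01 = 99.
Need 8ⁿ ≥ 99 ÷ (203/971) = 96129/203.
8² = 64 falls short of 96129/203 but 8³ = 512 reaches it, so n = 3.

3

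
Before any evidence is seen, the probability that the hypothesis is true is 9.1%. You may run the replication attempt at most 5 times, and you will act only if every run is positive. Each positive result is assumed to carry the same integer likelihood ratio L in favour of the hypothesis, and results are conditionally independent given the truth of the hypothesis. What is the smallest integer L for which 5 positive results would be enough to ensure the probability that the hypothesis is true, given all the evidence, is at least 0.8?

3

Prior odds = 0.091/0.909 = 91/909.
Target odds = 0.8/0.2 = 4.
Need L⁵ ≥ 4 ÷ (91/909) = 3636/91.
2⁵ = 32 < 3636/91 ≤ 243 = 3⁵, so L = 3.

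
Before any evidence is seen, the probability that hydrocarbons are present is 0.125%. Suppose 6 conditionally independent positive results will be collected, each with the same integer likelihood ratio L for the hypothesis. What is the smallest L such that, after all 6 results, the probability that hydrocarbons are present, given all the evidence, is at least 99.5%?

8

Prior odds = 0.00125/0.99875 = 1/799.
Target odds = 0.995/0.005 = 199.
Need L⁶ ≥ 199 ÷ (1/799) = 159001.
7⁶ = 117649 < 159001 ≤ 262144 = 8⁶, so L = 8.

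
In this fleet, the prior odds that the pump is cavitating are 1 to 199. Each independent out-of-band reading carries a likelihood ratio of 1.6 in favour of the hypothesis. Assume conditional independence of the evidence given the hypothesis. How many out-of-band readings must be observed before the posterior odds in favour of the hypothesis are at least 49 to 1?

Prior odds = 1/199.
Likelihood ratio per out-of-band reading = 1.6.
Target odds = 49.
Require 1.6ⁿ ≥ 49 ÷ (1/199) = 9751.
1.6¹⁹ ≈7555.79 falls short of 9751 but 1.6²⁰ ≈12089.3 reaches it, so n = 20.

20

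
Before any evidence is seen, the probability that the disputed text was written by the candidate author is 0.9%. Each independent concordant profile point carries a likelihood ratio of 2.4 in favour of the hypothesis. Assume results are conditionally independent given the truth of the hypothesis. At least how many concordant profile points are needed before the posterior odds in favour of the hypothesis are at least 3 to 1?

7

Prior odds: 0.009 ÷ 0.991 = 9/991.
Likelihood ratio per concordant profile point = 2.4.
Target odds = 3.
Need (9/991) × 2.4ⁿ ≥ 3, i.e. 2.4ⁿ ≥ 991/3.
2.4⁶ = 2985984/15625 falls short of 991/3 but 2.4⁷ = 35831808/78125 reaches it, so n = 7.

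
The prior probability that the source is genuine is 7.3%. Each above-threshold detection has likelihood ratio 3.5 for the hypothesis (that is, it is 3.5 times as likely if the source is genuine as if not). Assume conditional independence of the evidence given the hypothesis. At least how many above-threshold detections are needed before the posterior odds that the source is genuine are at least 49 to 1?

Prior odds: 0.073 ÷ 0.927 = 73/927.
Likelihood ratio per above-threshold detection = 3.5.
Target odds = 49.
Require 3.5ⁿ ≥ 49 ÷ (73/927) = 45423/73.
3.5⁵ = 525.21875 falls short of 45423/73 but 3.5⁶ = 1838.265625 reaches it, so n = 6.

6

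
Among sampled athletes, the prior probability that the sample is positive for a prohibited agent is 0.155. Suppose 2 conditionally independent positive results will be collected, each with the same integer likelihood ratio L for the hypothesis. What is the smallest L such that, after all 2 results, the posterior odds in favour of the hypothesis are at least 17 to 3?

Prior odds = 0.155/0.845 = 31/169.
Target odds = 17/3.
Need L² ≥ 17/3 ÷ (31/169) = 2873/93.
5² = 25 < 2873/93 ≤ 36 = 6², so L = 6.

6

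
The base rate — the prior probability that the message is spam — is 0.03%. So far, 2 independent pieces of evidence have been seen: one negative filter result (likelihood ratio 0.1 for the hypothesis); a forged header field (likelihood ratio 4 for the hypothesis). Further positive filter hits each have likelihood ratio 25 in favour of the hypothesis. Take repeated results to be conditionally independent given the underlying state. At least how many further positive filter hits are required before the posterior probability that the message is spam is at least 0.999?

Prior odds = 0.0003/0.9997 = 3/9997.
Combined Bayes factor of the evidence already in hand = 0.1 × 4 = 0.4.
Odds after that evidence = (3/9997) × 0.4 = 6/49985.
Target odds = 0.999/0.001 = 999.
Need 25ⁿ ≥ 999 ÷ (6/49985) = 8322502.5.
25⁴ = 390625 falls short of 8322502.5 but 25⁵ = 9765625 reaches it, so n = 5.

5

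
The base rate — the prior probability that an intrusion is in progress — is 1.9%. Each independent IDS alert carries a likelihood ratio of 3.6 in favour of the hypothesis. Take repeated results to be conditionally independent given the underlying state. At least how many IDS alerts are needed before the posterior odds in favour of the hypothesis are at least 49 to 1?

Prior odds: 0.019 ÷ 0.981 = 19/981.
Likelihood ratio per IDS alert = 3.6.
Target odds = 49.
Need (19/981) × 3.6ⁿ ≥ 49, i.e. 3.6ⁿ ≥ 48069/19.
3.6⁶ = 34012224/15625 falls short of 48069/19 but 3.6⁷ = 612220032/78125 reaches it, so n = 7.

7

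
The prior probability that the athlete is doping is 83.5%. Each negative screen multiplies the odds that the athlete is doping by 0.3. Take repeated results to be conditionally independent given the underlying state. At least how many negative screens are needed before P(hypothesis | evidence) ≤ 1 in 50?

Prior odds: 0.835 ÷ 0.165 = 167/33.
Likelihood ratio per negative screen = 0.3.
Target odds: 0.02 ÷ 0.98 = 1/49.
Require 0.3ⁿ ≤ 1/49 ÷ (167/33) = 33/8183.
0.3⁴ = 0.0081 is still above 33/8183 but 0.3⁵ = 243/100000 is at or below it, so n = 5.

5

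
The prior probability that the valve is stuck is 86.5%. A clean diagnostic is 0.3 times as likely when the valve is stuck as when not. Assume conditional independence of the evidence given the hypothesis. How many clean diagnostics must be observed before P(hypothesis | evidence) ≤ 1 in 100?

6

Prior odds: 0.865 ÷ 0.135 = 173/27.
Likelihood ratio per clean diagnostic = 0.3.
Target odds: 0.01 ÷ 0.99 = 1/99.
Need (173/27) × 0.3ⁿ ≤ 1/99, i.e. 0.3ⁿ ≤ 3/1903.
0.3⁵ = 243/100000 is still above 3/1903 but 0.3⁶ = 729/1000000 is at or below it, so n = 6.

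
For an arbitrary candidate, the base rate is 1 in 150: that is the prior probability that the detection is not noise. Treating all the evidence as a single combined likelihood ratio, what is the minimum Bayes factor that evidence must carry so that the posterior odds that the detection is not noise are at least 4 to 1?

Prior odds = (1/150)/(149/150) = 1/149.
Target odds = 4.
Required Bayes factor = 4 ÷ (1/149) = 596.

596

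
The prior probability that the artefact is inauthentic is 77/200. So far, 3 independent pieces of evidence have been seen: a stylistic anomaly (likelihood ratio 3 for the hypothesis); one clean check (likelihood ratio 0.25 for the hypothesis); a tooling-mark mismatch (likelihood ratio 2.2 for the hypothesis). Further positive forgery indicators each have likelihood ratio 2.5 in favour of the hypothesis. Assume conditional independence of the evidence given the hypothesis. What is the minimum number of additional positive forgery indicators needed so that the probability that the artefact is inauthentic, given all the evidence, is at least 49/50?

Prior odds = 0.385/0.615 = 77/123.
Combined Bayes factor of the evidence already in hand = 3 × 0.25 × 2.2 = 1.65.
Odds after that evidence = (77/123) × 1.65 = 847/820.
Target odds = 0.98/0.02 = 49.
Need 2.5ⁿ ≥ 49 ÷ (847/820) = 5740/121.
2.5⁴ = 39.0625 falls short of 5740/121 but 2.5⁵ = 97.65625 reaches it, so n = 5.

5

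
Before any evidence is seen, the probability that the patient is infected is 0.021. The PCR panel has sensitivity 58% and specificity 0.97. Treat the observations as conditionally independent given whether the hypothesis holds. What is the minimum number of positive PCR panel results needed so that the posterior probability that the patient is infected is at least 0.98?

3

Prior odds: 0.021 ÷ 0.979 = 21/979.
False-positive rate = 1 − 0.97 = 0.03; likelihood ratio of a positive = 0.58/0.03 = 58/3.
Target odds: 0.98 ÷ 0.02 = 49.
Need (21/979) × (58/3)ⁿ ≥ 49, i.e. (58/3)ⁿ ≥ 6853/3.
(58/3)² = 3364/9 falls short of 6853/3 but (58/3)³ = 195112/27 reaches it, so n = 3.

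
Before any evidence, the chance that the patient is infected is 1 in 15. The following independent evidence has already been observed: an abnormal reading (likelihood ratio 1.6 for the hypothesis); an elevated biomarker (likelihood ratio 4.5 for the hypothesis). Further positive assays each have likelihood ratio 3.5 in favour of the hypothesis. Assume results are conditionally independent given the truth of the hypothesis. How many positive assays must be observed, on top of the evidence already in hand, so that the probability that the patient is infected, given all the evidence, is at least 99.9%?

7

Prior odds = (1/15)/(14/15) = 1/14.
Combined Bayes factor of the evidence already in hand = 1.6 × 4.5 = 7.2.
Odds after that evidence = (1/14) × 7.2 = 18/35.
Target odds = 0.999/0.001 = 999.
Need 3.5ⁿ ≥ 999 ÷ (18/35) = 1942.5.
3.5⁶ = 1838.265625 falls short of 1942.5 but 3.5⁷ = 823543/128 reaches it, so n = 7.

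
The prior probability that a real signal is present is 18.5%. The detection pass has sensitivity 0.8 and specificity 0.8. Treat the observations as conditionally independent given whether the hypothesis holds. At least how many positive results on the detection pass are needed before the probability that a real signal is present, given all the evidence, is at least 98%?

Prior odds = 0.185/0.815 = 37/163.
False-positive rate = 1 − 0.8 = 0.2; likelihood ratio of a positive = 0.8/0.2 = 4.
Target odds: 0.98 ÷ 0.02 = 49.
Require 4ⁿ ≥ 49 ÷ (37/163) = 7987/37.
4³ = 64 falls short of 7987/37 but 4⁴ = 256 reaches it, so n = 4.

4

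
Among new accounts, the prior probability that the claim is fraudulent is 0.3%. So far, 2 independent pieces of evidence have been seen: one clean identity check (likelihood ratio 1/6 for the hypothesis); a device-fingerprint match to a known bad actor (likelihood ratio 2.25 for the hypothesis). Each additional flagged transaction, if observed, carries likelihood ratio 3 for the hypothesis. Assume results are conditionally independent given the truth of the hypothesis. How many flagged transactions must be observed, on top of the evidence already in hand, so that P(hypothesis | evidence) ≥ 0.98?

10

Prior odds = 0.003/0.997 = 3/997.
Combined Bayes factor of the evidence already in hand = (1/6) × 2.25 = 0.375.
Odds after that evidence = (3/997) × 0.375 = 9/7976.
Target odds = 0.98/0.02 = 49.
Need 3ⁿ ≥ 49 ÷ (9/7976) = 390824/9.
3⁹ = 19683 falls short of 390824/9 but 3¹⁰ = 59049 reaches it, so n = 10.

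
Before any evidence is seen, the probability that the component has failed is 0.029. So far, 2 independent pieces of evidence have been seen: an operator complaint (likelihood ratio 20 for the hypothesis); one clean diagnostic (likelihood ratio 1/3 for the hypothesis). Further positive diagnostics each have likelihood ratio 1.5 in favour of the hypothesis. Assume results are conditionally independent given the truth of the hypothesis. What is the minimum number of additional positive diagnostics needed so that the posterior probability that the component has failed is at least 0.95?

12

Prior odds = 0.029/0.971 = 29/971.
Combined Bayes factor of the evidence already in hand = 20 × (1/3) = 20/3.
Odds after that evidence = (29/971) × 20/3 = 580/2913.
Target odds = 0.95/0.05 = 19.
Need 1.5ⁿ ≥ 19 ÷ (580/2913) = 55347/580.
1.5¹¹ = 177147/2048 falls short of 55347/580 but 1.5¹² = 531441/4096 reaches it, so n = 12.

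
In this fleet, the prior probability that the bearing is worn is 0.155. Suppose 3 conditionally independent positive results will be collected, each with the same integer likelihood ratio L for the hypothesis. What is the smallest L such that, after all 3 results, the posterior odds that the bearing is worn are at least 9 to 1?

4

Prior odds = 0.155/0.845 = 31/169.
Target odds = 9.
Need L³ ≥ 9 ÷ (31/169) = 1521/31.
3³ = 27 < 1521/31 ≤ 64 = 4³, so L = 4.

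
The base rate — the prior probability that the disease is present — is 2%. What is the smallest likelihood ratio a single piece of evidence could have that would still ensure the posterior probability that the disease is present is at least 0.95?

Prior odds = 0.02/0.98 = 1/49.
Target odds = 0.95/0.05 = 19.
Required Bayes factor = 19 ÷ (1/49) = 931.

931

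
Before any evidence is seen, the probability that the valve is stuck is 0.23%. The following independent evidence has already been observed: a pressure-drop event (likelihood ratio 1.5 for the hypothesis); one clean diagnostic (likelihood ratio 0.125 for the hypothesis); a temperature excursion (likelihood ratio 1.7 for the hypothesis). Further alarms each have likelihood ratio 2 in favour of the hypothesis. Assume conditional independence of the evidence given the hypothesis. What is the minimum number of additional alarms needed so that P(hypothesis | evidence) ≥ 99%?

18

Prior odds = 0.0023/0.9977 = 23/9977.
Combined Bayes factor of the evidence already in hand = 1.5 × 0.125 × 1.7 = 0.31875.
Odds after that evidence = (23/9977) × 0.31875 = 1173/1596320.
Target odds = 0.99/0.01 = 99.
Need 2ⁿ ≥ 99 ÷ (1173/1596320) = 52678560/391.
2¹⁷ = 131072 falls short of 52678560/391 but 2¹⁸ = 262144 reaches it, so n = 18.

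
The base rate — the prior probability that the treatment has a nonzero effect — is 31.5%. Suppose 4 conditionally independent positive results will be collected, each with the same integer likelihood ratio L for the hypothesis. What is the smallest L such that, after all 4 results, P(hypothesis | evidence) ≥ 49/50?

Prior odds = 0.315/0.685 = 63/137.
Target odds = 0.98/0.02 = 49.
Need L⁴ ≥ 49 ÷ (63/137) = 959/9.
3⁴ = 81 < 959/9 ≤ 256 = 4⁴, so L = 4.

4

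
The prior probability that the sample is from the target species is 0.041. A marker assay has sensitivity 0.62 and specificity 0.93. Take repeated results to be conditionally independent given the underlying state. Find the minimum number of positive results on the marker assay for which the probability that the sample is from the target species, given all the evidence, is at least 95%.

3

Prior odds = 0.041/0.959 = 41/959.
False-positive rate = 1 − 0.93 = 0.07; likelihood ratio of a positive = 0.62/0.07 = 62/7.
Target odds: 0.95 ÷ 0.05 = 19.
Require (62/7)ⁿ ≥ 19 ÷ (41/959) = 18221/41.
(62/7)² = 3844/49 falls short of 18221/41 but (62/7)³ = 238328/343 reaches it, so n = 3.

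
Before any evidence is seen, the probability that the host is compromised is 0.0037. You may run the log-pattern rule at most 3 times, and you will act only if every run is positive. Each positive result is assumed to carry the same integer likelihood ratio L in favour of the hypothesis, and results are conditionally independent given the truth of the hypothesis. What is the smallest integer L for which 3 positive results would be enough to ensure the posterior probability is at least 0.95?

Prior odds = 0.0037/0.9963 = 37/9963.
Target odds = 0.95/0.05 = 19.
Need L³ ≥ 19 ÷ (37/9963) = 189297/37.
17³ = 4913 < 189297/37 ≤ 5832 = 18³, so L = 18.

18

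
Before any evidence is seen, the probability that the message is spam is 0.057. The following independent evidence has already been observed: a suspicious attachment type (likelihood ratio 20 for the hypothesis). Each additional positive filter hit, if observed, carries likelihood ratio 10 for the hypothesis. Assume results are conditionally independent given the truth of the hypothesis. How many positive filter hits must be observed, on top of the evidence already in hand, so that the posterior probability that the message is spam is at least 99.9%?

3

Prior odds = 0.057/0.943 = 57/943.
Bayes factor of the evidence already in hand = 20.
Odds after that evidence = (57/943) × 20 = 1140/943.
Target odds = 0.999/0.001 = 999.
Need 10ⁿ ≥ 999 ÷ (1140/943) = 314019/380.
10² = 100 falls short of 314019/380 but 10³ = 1000 reaches it, so n = 3.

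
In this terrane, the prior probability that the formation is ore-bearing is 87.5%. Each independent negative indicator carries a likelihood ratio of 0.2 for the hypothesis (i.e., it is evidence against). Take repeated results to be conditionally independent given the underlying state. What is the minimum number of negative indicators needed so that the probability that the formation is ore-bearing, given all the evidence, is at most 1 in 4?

2

Prior odds: 0.875 ÷ 0.125 = 7.
Likelihood ratio per negative indicator = 0.2.
Target posterior odds = 0.25/0.75 = 1/3.
Need 7 × 0.2ⁿ ≤ 1/3, i.e. 0.2ⁿ ≤ 1/21.
0.2¹ = 0.2 is still above 1/21 but 0.2² = 0.04 is at or below it, so n = 2.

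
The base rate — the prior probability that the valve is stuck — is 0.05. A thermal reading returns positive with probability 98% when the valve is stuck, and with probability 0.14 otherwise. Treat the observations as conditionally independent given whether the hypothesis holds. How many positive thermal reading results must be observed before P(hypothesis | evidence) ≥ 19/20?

Prior odds: 0.05 ÷ 0.95 = 1/19.
Likelihood ratio of a positive result = 0.98/0.14 = 7.
Target posterior odds = 0.95/0.05 = 19.
Require 7ⁿ ≥ 19 ÷ (1/19) = 361.
7³ = 343 falls short of 361 but 7⁴ = 2401 reaches it, so n = 4.

4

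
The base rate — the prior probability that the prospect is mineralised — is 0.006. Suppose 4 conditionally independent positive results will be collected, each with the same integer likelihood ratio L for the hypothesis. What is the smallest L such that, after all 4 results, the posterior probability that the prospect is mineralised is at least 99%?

Prior odds = 0.006/0.994 = 3/497.
Target odds = 0.99/0.01 = 99.
Need L⁴ ≥ 99 ÷ (3/497) = 16401.
11⁴ = 14641 < 16401 ≤ 20736 = 12⁴, so L = 12.

12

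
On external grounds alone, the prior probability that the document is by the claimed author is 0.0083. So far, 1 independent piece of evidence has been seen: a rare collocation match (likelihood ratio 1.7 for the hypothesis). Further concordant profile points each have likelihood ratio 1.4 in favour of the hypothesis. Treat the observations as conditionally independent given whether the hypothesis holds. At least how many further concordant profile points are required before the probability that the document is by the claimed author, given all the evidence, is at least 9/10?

Prior odds = 0.0083/0.9917 = 83/9917.
Bayes factor of the evidence already in hand = 1.7.
Odds after that evidence = (83/9917) × 1.7 = 1411/99170.
Target odds = 0.9/0.1 = 9.
Need 1.4ⁿ ≥ 9 ÷ (1411/99170) = 892530/1411.
1.4¹⁹ ≈597.63 falls short of 892530/1411 but 1.4²⁰ ≈836.683 reaches it, so n = 20.

20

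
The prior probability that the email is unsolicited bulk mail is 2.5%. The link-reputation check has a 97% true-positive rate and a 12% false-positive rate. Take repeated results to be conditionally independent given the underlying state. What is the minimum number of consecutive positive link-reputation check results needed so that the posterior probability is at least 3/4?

Prior odds = 0.025/0.975 = 1/39.
Likelihood ratio of a positive result = 0.97/0.12 = 97/12.
Target posterior odds = 0.75/0.25 = 3.
Require (97/12)ⁿ ≥ 3 ÷ (1/39) = 117.
(97/12)² = 9409/144 falls short of 117 but (97/12)³ = 912673/1728 reaches it, so n = 3.

3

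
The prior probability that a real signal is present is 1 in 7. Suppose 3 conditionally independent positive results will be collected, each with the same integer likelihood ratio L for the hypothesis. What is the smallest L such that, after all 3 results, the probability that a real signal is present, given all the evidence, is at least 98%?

7

Prior odds = (1/7)/(6/7) = 1/6.
Target odds = 0.98/0.02 = 49.
Need L³ ≥ 49 ÷ (1/6) = 294.
6³ = 216 < 294 ≤ 343 = 7³, so L = 7.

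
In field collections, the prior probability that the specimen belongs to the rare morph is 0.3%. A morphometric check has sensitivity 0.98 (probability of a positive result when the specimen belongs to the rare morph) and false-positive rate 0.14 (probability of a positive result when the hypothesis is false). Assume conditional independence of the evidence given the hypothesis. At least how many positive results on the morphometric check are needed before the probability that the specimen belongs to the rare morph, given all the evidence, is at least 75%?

Prior odds = 0.003/0.997 = 3/997.
Likelihood ratio of a positive result = 0.98/0.14 = 7.
Target posterior odds = 0.75/0.25 = 3.
Need (3/997) × 7ⁿ ≥ 3, i.e. 7ⁿ ≥ 997.
7³ = 343 falls short of 997 but 7⁴ = 2401 reaches it, so n = 4.

4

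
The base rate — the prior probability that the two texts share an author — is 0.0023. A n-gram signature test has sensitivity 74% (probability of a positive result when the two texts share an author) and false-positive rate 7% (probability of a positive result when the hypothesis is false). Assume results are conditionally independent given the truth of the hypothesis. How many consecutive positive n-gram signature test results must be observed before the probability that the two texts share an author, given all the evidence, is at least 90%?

Prior odds = 0.0023/0.9977 = 23/9977.
Likelihood ratio of a positive result = 0.74/0.07 = 74/7.
Target odds: 0.9 ÷ 0.1 = 9.
Need (23/9977) × (74/7)ⁿ ≥ 9, i.e. (74/7)ⁿ ≥ 89793/23.
(74/7)³ = 405224/343 falls short of 89793/23 but (74/7)⁴ = 29986576/2401 reaches it, so n = 4.

4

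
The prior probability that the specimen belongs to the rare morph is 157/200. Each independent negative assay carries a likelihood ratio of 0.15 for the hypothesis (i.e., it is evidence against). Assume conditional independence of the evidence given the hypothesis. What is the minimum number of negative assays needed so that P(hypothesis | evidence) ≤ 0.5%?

Prior odds = 0.785/0.215 = 157/43.
Likelihood ratio per negative assay = 0.15.
Target posterior odds = 0.005/0.995 = 1/199.
Require 0.15ⁿ ≤ 1/199 ÷ (157/43) = 43/31243.
0.15³ = 0.003375 is still above 43/31243 but 0.15⁴ = 81/160000 is at or below it, so n = 4.

4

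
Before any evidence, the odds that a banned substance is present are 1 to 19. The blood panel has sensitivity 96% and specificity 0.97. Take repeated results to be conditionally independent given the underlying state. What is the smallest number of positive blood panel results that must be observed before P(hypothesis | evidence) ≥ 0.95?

Prior odds = 1/19.
False-positive rate = 1 − 0.97 = 0.03; likelihood ratio of a positive = 0.96/0.03 = 32.
Target odds: 0.95 ÷ 0.05 = 19.
Require 32ⁿ ≥ 19 ÷ (1/19) = 361.
32¹ = 32 falls short of 361 but 32² = 1024 reaches it, so n = 2.

2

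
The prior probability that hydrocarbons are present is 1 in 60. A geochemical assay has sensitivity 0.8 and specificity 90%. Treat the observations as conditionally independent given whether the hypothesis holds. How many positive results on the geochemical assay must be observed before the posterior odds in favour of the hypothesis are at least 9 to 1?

Prior odds = (1/60)/(59/60) = 1/59.
False-positive rate = 1 − 0.9 = 0.1; likelihood ratio of a positive = 0.8/0.1 = 8.
Target odds = 9.
Require 8ⁿ ≥ 9 ÷ (1/59) = 531.
8³ = 512 falls short of 531 but 8⁴ = 4096 reaches it, so n = 4.

4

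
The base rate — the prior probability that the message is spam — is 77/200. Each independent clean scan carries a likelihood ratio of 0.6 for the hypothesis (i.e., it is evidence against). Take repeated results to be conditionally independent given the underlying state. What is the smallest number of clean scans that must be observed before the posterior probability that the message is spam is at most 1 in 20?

Prior odds = 0.385/0.615 = 77/123.
Likelihood ratio per clean scan = 0.6.
Target posterior odds = 0.05/0.95 = 1/19.
Require 0.6ⁿ ≤ 1/19 ÷ (77/123) = 123/1463.
0.6⁴ = 0.1296 is still above 123/1463 but 0.6⁵ = 0.07776 is at or below it, so n = 5.

5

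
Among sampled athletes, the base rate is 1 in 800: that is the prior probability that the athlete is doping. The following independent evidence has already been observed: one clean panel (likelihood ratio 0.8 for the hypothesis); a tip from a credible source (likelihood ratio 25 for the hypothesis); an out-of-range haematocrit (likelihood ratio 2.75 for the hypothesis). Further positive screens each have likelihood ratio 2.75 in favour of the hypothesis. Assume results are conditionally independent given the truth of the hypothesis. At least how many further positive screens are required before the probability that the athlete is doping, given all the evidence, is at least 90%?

Prior odds = 0.00125/0.99875 = 1/799.
Combined Bayes factor of the evidence already in hand = 0.8 × 25 × 2.75 = 55.
Odds after that evidence = (1/799) × 55 = 55/799.
Target odds = 0.9/0.1 = 9.
Need 2.75ⁿ ≥ 9 ÷ (55/799) = 7191/55.
2.75⁴ = 57.19140625 falls short of 7191/55 but 2.75⁵ = 161051/1024 reaches it, so n = 5.

5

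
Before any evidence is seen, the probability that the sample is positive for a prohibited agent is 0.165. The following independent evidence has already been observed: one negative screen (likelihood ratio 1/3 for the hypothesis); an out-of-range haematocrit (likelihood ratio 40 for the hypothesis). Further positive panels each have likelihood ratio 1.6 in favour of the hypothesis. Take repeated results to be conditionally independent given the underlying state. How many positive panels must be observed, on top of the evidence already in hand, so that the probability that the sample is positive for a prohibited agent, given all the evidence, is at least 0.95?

Prior odds = 0.165/0.835 = 33/167.
Combined Bayes factor of the evidence already in hand = (1/3) × 40 = 40/3.
Odds after that evidence = (33/167) × 40/3 = 440/167.
Target odds = 0.95/0.05 = 19.
Need 1.6ⁿ ≥ 19 ÷ (440/167) = 3173/440.
1.6⁴ = 6.5536 falls short of 3173/440 but 1.6⁵ = 10.48576 reaches it, so n = 5.

5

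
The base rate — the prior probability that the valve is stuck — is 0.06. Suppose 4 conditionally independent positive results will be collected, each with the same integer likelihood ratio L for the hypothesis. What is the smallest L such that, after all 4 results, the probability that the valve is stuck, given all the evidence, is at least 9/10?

4

Prior odds = 0.06/0.94 = 3/47.
Target odds = 0.9/0.1 = 9.
Need L⁴ ≥ 9 ÷ (3/47) = 141.
3⁴ = 81 < 141 ≤ 256 = 4⁴, so L = 4.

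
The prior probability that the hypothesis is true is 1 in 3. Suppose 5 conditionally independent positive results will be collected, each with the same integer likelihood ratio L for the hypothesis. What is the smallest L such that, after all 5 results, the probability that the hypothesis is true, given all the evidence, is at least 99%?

3

Prior odds = (1/3)/(2/3) = 0.5.
Target odds = 0.99/0.01 = 99.
Need L⁵ ≥ 99 ÷ 0.5 = 198.
2⁵ = 32 < 198 ≤ 243 = 3⁵, so L = 3.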